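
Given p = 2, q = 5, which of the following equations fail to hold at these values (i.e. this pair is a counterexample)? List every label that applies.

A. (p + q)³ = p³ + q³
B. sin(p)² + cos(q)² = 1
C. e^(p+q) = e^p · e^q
Evaluating each claim at the given values:
A. LHS = 343, RHS = 133 → fails here (LHS ≠ RHS)
B. LHS = cos(5)² + sin(2)² ≈ 0.9073, RHS = 1 → fails here (LHS ≠ RHS)
C. LHS = e^7 ≈ 1097, RHS = e^7 ≈ 1097 → holds here (LHS = RHS)

Answer: A, B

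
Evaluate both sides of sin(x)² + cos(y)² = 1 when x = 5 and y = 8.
LHS = sin(5)² + cos(8)² ≈ 0.9407
RHS = 1

LHS ≠ RHS (they differ by about 0.05929), so the equation does not hold here.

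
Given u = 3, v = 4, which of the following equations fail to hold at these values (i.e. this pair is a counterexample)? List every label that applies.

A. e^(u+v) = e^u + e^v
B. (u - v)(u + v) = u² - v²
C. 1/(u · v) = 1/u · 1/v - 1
A, C

Evaluating each claim at the given values:
A. LHS = e^7 ≈ 1097, RHS = e^3 + e^4 ≈ 74.68 → fails here (LHS ≠ RHS)
B. LHS = -7, RHS = -7 → holds here (LHS = RHS)
C. LHS = 1/12, RHS = -11/12 → fails here (LHS ≠ RHS)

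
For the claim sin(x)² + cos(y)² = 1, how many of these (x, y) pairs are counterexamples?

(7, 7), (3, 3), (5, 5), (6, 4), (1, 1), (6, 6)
1

Testing each pair:
(7, 7): LHS = sin(7)² + cos(7)² = 1, RHS = 1 → satisfies claim
(3, 3): LHS = sin(3)² + cos(3)² = 1, RHS = 1 → satisfies claim
(5, 5): LHS = cos(5)² + sin(5)² = 1, RHS = 1 → satisfies claim
(6, 4): LHS = sin(6)² + cos(4)² ≈ 0.5053, RHS = 1 → counterexample
(1, 1): LHS = cos(1)² + sin(1)² = 1, RHS = 1 → satisfies claim
(6, 6): LHS = sin(6)² + cos(6)² = 1, RHS = 1 → satisfies claim

That makes 1 counterexample.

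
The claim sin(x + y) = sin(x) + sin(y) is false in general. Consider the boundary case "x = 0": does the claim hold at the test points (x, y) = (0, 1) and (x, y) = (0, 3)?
Yes, holds at both test points

At (0, 1): LHS = sin(1) ≈ 0.8415, RHS = sin(1) ≈ 0.8415 → equal
At (0, 3): LHS = sin(3) ≈ 0.1411, RHS = sin(3) ≈ 0.1411 → equal

So the claim does hold at both of these boundary points, even though it is not an identity.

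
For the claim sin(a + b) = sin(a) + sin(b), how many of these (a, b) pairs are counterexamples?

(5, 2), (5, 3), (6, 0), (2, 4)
Testing each pair:
(5, 2): LHS = sin(7) ≈ 0.657, RHS = sin(5) + sin(2) ≈ -0.04963 → counterexample
(5, 3): LHS = sin(8) ≈ 0.9894, RHS = sin(5) + sin(3) ≈ -0.8178 → counterexample
(6, 0): LHS = sin(6) ≈ -0.2794, RHS = sin(6) ≈ -0.2794 → satisfies claim
(2, 4): LHS = sin(6) ≈ -0.2794, RHS = sin(4) + sin(2) ≈ 0.1525 → counterexample

That makes 3 counterexamples.

Answer: 3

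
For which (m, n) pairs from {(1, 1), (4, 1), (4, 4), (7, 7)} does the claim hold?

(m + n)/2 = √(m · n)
Testing each pair:
(1, 1): LHS = 1, RHS = 1 → holds
(4, 1): LHS = 5/2, RHS = 2 → fails
(4, 4): LHS = 4, RHS = 4 → holds
(7, 7): LHS = 7, RHS = 7 → holds

3 of 4 pairs satisfy the claim.

Answer: (1, 1), (4, 4), (7, 7)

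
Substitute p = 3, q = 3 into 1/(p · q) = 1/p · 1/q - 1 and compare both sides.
LHS = 1/(3 · 3) = 1/9
RHS = 1/3 · 1/3 - 1 = -8/9

LHS ≠ RHS, so the equation does not hold here.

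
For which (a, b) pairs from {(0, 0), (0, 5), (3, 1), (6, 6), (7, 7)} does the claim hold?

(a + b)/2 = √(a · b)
Testing each pair:
(0, 0): LHS = 0, RHS = 0 → holds
(0, 5): LHS = 5/2, RHS = 0 → fails
(3, 1): LHS = 2, RHS = √(3) ≈ 1.732 → fails
(6, 6): LHS = 6, RHS = 6 → holds
(7, 7): LHS = 7, RHS = 7 → holds

3 of 5 pairs satisfy the claim.

Answer: (0, 0), (6, 6), (7, 7)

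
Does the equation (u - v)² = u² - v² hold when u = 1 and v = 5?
Fails

Substituting u = 1, v = 5:

LHS = (1 - 5)² = 16
RHS = 1² - 5² = -24

LHS ≠ RHS, so the equation does not hold at this point.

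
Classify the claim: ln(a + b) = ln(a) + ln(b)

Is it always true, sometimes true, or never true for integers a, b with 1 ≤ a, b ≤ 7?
It holds at (a, b) = (2, 2) (both sides equal ln(4) ≈ 1.386), but fails at (a, b) = (6, 1) (LHS = ln(7) ≈ 1.946, RHS = ln(6) ≈ 1.792).

Answer: Sometimes true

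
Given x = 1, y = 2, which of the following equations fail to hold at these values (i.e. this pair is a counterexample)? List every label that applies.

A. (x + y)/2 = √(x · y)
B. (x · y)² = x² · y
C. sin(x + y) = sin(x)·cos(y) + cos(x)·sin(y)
A, B

Evaluating each claim at the given values:
A. LHS = 3/2, RHS = √(2) ≈ 1.414 → fails here (LHS ≠ RHS)
B. LHS = 4, RHS = 2 → fails here (LHS ≠ RHS)
C. LHS = sin(3) ≈ 0.1411, RHS = sin(1)·cos(2) + sin(2)·cos(1) ≈ 0.1411 → holds here (LHS = RHS)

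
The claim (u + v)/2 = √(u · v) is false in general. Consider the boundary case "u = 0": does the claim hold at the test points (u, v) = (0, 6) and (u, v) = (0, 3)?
No, fails at both test points

At (0, 6): LHS = 3 ≠ RHS = 0
At (0, 3): LHS = 3/2 ≠ RHS = 0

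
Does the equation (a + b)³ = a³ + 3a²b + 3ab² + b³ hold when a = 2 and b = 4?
Holds

Substituting a = 2, b = 4:

LHS = (2 + 4)³ = 216
RHS = 2³ + 3·2²·4 + 3·2·4² + 4³ = 216

LHS = RHS, so the equation holds at this point.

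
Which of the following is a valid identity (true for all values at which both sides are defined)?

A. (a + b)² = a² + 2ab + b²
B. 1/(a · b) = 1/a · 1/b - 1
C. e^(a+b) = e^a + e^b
A: holds — e.g. at (5, 5), both sides equal 100.
B: fails at (2, 4) — LHS = 1/8, RHS = -7/8.
C: fails at (2, 3) — LHS = e^5 ≈ 148.4, RHS = e^2 + e^3 ≈ 27.47.

Answer: A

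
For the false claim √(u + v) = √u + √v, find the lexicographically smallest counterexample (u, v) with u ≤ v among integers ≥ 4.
(u, v) = (4, 4)

Substituting (4, 4) into the claim:
LHS = √(4 + 4) = 2·√(2) ≈ 2.828
RHS = √4 + √4 = 4

Since LHS ≠ RHS, this pair disproves the claim, and no lexicographically smaller pair (u ≤ v, integers ≥ 4) does.

For instance (8, 10) is also a counterexample (LHS = 3·√(2) ≈ 4.243, RHS = 2·√(2) + √(10) ≈ 5.991), but it's lexicographically larger.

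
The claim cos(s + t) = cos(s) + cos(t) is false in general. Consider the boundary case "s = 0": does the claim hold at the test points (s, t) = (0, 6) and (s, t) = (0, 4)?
At (0, 6): LHS = cos(6) ≈ 0.9602 ≠ RHS = cos(6) + 1 ≈ 1.96
At (0, 4): LHS = cos(4) ≈ -0.6536 ≠ RHS = cos(4) + 1 ≈ 0.3464

Answer: No, fails at both test points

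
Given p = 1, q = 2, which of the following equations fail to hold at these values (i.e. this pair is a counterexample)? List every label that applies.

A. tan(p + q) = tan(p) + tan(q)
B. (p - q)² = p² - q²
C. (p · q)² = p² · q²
Evaluating each claim at the given values:
A. LHS = tan(3) ≈ -0.1425, RHS = tan(2) + tan(1) ≈ -0.6276 → fails here (LHS ≠ RHS)
B. LHS = 1, RHS = -3 → fails here (LHS ≠ RHS)
C. LHS = 4, RHS = 4 → holds here (LHS = RHS)

Answer: A, B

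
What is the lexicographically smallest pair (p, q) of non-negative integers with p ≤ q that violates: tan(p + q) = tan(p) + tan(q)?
At (0, 2): both sides equal tan(2) ≈ -2.185, so it holds there.

Substituting (1, 1) into the claim:
LHS = tan(1 + 1) = tan(2) ≈ -2.185
RHS = tan(1) + tan(1) = 2·tan(1) ≈ 3.115

Since LHS ≠ RHS, this pair disproves the claim, and no lexicographically smaller pair (p ≤ q, non-negative integers) does.

For instance (2, 2) is also a counterexample (LHS = tan(4) ≈ 1.158, RHS = 2·tan(2) ≈ -4.37), but it's lexicographically larger.

Answer: (p, q) = (1, 1)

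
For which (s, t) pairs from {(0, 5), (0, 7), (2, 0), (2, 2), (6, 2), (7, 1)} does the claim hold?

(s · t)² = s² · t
(0, 5), (0, 7), (2, 0), (7, 1)

Testing each pair:
(0, 5): LHS = 0, RHS = 0 → holds
(0, 7): LHS = 0, RHS = 0 → holds
(2, 0): LHS = 0, RHS = 0 → holds
(2, 2): LHS = 16, RHS = 8 → fails
(6, 2): LHS = 144, RHS = 72 → fails
(7, 1): LHS = 49, RHS = 49 → holds

4 of 6 pairs satisfy the claim.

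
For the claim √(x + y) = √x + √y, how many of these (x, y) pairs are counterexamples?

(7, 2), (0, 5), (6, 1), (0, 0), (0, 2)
Testing each pair:
(7, 2): LHS = 3, RHS = √(2) + √(7) ≈ 4.06 → counterexample
(0, 5): LHS = √(5) ≈ 2.236, RHS = √(5) ≈ 2.236 → satisfies claim
(6, 1): LHS = √(7) ≈ 2.646, RHS = 1 + √(6) ≈ 3.449 → counterexample
(0, 0): LHS = 0, RHS = 0 → satisfies claim
(0, 2): LHS = √(2) ≈ 1.414, RHS = √(2) ≈ 1.414 → satisfies claim

That makes 2 counterexamples.

Answer: 2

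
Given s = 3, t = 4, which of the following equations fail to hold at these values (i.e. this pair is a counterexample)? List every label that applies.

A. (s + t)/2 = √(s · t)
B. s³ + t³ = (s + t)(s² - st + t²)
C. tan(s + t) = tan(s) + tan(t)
Evaluating each claim at the given values:
A. LHS = 7/2, RHS = 2·√(3) ≈ 3.464 → fails here (LHS ≠ RHS)
B. LHS = 91, RHS = 91 → holds here (LHS = RHS)
C. LHS = tan(7) ≈ 0.8714, RHS = tan(3) + tan(4) ≈ 1.015 → fails here (LHS ≠ RHS)

Answer: A, C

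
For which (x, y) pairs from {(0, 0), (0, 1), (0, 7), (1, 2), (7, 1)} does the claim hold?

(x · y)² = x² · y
(0, 0), (0, 1), (0, 7), (7, 1)

Testing each pair:
(0, 0): LHS = 0, RHS = 0 → holds
(0, 1): LHS = 0, RHS = 0 → holds
(0, 7): LHS = 0, RHS = 0 → holds
(1, 2): LHS = 4, RHS = 2 → fails
(7, 1): LHS = 49, RHS = 49 → holds

4 of 5 pairs satisfy the claim.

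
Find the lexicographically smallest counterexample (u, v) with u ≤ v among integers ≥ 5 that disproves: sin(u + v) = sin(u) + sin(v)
Substituting (5, 5) into the claim:
LHS = sin(5 + 5) = sin(10) ≈ -0.544
RHS = sin(5) + sin(5) = 2·sin(5) ≈ -1.918

Since LHS ≠ RHS, this pair disproves the claim, and no lexicographically smaller pair (u ≤ v, integers ≥ 5) does.

For instance (10, 10) is also a counterexample (LHS = sin(20) ≈ 0.9129, RHS = 2·sin(10) ≈ -1.088), but it's lexicographically larger.

Answer: (u, v) = (5, 5)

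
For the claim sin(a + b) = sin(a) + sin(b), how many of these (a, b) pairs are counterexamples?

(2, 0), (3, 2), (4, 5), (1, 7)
Testing each pair:
(2, 0): LHS = sin(2) ≈ 0.9093, RHS = sin(2) ≈ 0.9093 → satisfies claim
(3, 2): LHS = sin(5) ≈ -0.9589, RHS = sin(3) + sin(2) ≈ 1.05 → counterexample
(4, 5): LHS = sin(9) ≈ 0.4121, RHS = sin(5) + sin(4) ≈ -1.716 → counterexample
(1, 7): LHS = sin(8) ≈ 0.9894, RHS = sin(7) + sin(1) ≈ 1.498 → counterexample

That makes 3 counterexamples.

Answer: 3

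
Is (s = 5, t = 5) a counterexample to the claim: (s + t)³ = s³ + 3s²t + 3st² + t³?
Substituting s = 5, t = 5:
LHS = (5 + 5)³ = 1000
RHS = 5³ + 3·5²·5 + 3·5·5² + 5³ = 1000

The sides agree, so this pair does not disprove the claim.

Answer: No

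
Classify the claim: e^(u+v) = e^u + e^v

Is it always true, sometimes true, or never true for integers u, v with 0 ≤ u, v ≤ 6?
Never true

The claim fails for every pair in the range. For instance at (u, v) = (2, 4): LHS = e^6 ≈ 403.4, RHS = e^2 + e^4 ≈ 61.99.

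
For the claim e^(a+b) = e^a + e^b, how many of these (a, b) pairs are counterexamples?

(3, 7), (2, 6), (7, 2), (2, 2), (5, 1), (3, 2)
6

Testing each pair:
(3, 7): LHS = e^10 ≈ 22026.5, RHS = e^3 + e^7 ≈ 1117 → counterexample
(2, 6): LHS = e^8 ≈ 2981, RHS = e^2 + e^6 ≈ 410.8 → counterexample
(7, 2): LHS = e^9 ≈ 8103, RHS = e^2 + e^7 ≈ 1104 → counterexample
(2, 2): LHS = e^4 ≈ 54.6, RHS = 2·e^2 ≈ 14.78 → counterexample
(5, 1): LHS = e^6 ≈ 403.4, RHS = e + e^5 ≈ 151.1 → counterexample
(3, 2): LHS = e^5 ≈ 148.4, RHS = e^2 + e^3 ≈ 27.47 → counterexample

That makes 6 counterexamples.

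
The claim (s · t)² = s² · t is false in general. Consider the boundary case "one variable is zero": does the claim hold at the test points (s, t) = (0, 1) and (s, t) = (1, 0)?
At (0, 1): LHS = 0, RHS = 0 → equal
At (1, 0): LHS = 0, RHS = 0 → equal

So the claim does hold at both of these boundary points, even though it is not an identity.

Answer: Yes, holds at both test points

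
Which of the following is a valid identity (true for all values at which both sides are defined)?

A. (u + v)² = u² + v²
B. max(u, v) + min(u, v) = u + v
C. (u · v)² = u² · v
B

A: fails at (3, 4) — LHS = 49, RHS = 25.
B: holds — e.g. at (1, 1), both sides equal 2.
C: fails at (2, 7) — LHS = 196, RHS = 28.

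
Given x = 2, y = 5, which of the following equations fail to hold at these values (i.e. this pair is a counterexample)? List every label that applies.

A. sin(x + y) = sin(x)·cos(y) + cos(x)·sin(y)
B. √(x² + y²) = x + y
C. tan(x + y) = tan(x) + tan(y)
Evaluating each claim at the given values:
A. LHS = sin(7) ≈ 0.657, RHS = sin(2)·cos(5) + sin(5)·cos(2) ≈ 0.657 → holds here (LHS = RHS)
B. LHS = √(29) ≈ 5.385, RHS = 7 → fails here (LHS ≠ RHS)
C. LHS = tan(7) ≈ 0.8714, RHS = tan(5) + tan(2) ≈ -5.566 → fails here (LHS ≠ RHS)

Answer: B, C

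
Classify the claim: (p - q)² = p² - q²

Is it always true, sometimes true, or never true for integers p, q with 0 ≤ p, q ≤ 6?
Sometimes true

It holds at (p, q) = (3, 0) (both sides equal 9), but fails at (p, q) = (5, 3) (LHS = 4, RHS = 16).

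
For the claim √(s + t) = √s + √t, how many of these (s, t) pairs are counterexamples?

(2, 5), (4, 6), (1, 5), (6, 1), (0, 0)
Testing each pair:
(2, 5): LHS = √(7) ≈ 2.646, RHS = √(2) + √(5) ≈ 3.65 → counterexample
(4, 6): LHS = √(10) ≈ 3.162, RHS = 2 + √(6) ≈ 4.449 → counterexample
(1, 5): LHS = √(6) ≈ 2.449, RHS = 1 + √(5) ≈ 3.236 → counterexample
(6, 1): LHS = √(7) ≈ 2.646, RHS = 1 + √(6) ≈ 3.449 → counterexample
(0, 0): LHS = 0, RHS = 0 → satisfies claim

That makes 4 counterexamples.

Answer: 4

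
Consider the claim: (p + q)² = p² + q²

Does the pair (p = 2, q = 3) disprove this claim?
Substituting p = 2, q = 3:
LHS = (2 + 3)² = 25
RHS = 2² + 3² = 13

Since LHS ≠ RHS, this pair disproves the claim.

Answer: Yes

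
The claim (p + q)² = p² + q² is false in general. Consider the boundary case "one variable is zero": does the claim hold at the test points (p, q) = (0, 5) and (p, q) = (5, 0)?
At (0, 5): LHS = 25, RHS = 25 → equal
At (5, 0): LHS = 25, RHS = 25 → equal

So the claim does hold at both of these boundary points, even though it is not an identity.

Answer: Yes, holds at both test points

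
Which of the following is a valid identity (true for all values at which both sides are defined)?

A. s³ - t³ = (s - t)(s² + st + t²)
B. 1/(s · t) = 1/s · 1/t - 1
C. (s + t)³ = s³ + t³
A: holds — e.g. at (2, 5), both sides equal -117.
B: fails at (2, 7) — LHS = 1/14, RHS = -13/14.
C: fails at (3, 4) — LHS = 343, RHS = 91.

Answer: A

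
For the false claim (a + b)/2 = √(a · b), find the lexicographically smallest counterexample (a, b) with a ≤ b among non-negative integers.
At (0, 0): both sides equal 0, so it holds there.

Substituting (0, 1) into the claim:
LHS = (0 + 1)/2 = 1/2
RHS = √(0 · 1) = 0

Since LHS ≠ RHS, this pair disproves the claim, and no lexicographically smaller pair (a ≤ b, non-negative integers) does.

For instance (4, 7) is also a counterexample (LHS = 11/2, RHS = 2·√(7) ≈ 5.292), but it's lexicographically larger.

Answer: (a, b) = (0, 1)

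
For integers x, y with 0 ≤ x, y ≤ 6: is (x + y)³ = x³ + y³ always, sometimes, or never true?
Sometimes true

It holds at (x, y) = (6, 0) (both sides equal 216), but fails at (x, y) = (5, 3) (LHS = 512, RHS = 152).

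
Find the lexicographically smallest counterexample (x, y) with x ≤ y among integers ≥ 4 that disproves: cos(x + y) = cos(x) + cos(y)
(x, y) = (4, 4)

Substituting (4, 4) into the claim:
LHS = cos(4 + 4) = cos(8) ≈ -0.1455
RHS = cos(4) + cos(4) = 2·cos(4) ≈ -1.307

Since LHS ≠ RHS, this pair disproves the claim, and no lexicographically smaller pair (x ≤ y, integers ≥ 4) does.

For instance (7, 11) is also a counterexample (LHS = cos(18) ≈ 0.6603, RHS = cos(11) + cos(7) ≈ 0.7583), but it's lexicographically larger.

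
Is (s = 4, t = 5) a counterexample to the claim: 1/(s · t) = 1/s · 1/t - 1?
Yes

Substituting s = 4, t = 5:
LHS = 1/(4 · 5) = 1/20
RHS = 1/4 · 1/5 - 1 = -19/20

Since LHS ≠ RHS, this pair disproves the claim.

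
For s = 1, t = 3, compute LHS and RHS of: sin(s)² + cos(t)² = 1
LHS = sin(1)² + cos(3)² ≈ 1.688
RHS = 1

LHS ≠ RHS (they differ by about 0.6882), so the equation does not hold here.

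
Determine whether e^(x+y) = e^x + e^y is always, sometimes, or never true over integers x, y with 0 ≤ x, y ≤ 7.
The claim fails for every pair in the range. For instance at (x, y) = (7, 4): LHS = e^11 ≈ 59874.1, RHS = e^4 + e^7 ≈ 1151.

Answer: Never true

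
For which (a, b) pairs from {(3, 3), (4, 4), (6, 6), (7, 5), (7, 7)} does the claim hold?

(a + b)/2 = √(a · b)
Testing each pair:
(3, 3): LHS = 3, RHS = 3 → holds
(4, 4): LHS = 4, RHS = 4 → holds
(6, 6): LHS = 6, RHS = 6 → holds
(7, 5): LHS = 6, RHS = √(35) ≈ 5.916 → fails
(7, 7): LHS = 7, RHS = 7 → holds

4 of 5 pairs satisfy the claim.

Answer: (3, 3), (4, 4), (6, 6), (7, 7)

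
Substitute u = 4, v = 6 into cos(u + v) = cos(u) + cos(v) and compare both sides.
LHS = cos(4 + 6) = cos(10) ≈ -0.8391
RHS = cos(4) + cos(6) ≈ 0.3065

LHS ≠ RHS (they differ by about 1.146), so the equation does not hold here.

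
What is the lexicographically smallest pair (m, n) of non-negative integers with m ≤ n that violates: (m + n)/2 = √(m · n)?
At (0, 0): both sides equal 0, so it holds there.

Substituting (0, 1) into the claim:
LHS = (0 + 1)/2 = 1/2
RHS = √(0 · 1) = 0

Since LHS ≠ RHS, this pair disproves the claim, and no lexicographically smaller pair (m ≤ n, non-negative integers) does.

For instance (1, 2) is also a counterexample (LHS = 3/2, RHS = √(2) ≈ 1.414), but it's lexicographically larger.

Answer: (m, n) = (0, 1)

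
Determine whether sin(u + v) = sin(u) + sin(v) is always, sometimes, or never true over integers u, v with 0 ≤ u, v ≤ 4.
Sometimes true

It holds at (u, v) = (3, 0) (both sides equal sin(3) ≈ 0.1411), but fails at (u, v) = (1, 1) (LHS = sin(2) ≈ 0.9093, RHS = 2·sin(1) ≈ 1.683).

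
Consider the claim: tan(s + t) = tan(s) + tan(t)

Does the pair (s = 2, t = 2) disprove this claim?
Substituting s = 2, t = 2:
LHS = tan(2 + 2) = tan(4) ≈ 1.158
RHS = tan(2) + tan(2) = 2·tan(2) ≈ -4.37

Since LHS ≠ RHS, this pair disproves the claim.

Answer: Yes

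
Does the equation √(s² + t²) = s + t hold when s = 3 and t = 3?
Substituting s = 3, t = 3:

LHS = √(3² + 3²) = 3·√(2) ≈ 4.243
RHS = 3 + 3 = 6

LHS ≠ RHS, so the equation does not hold at this point.

Answer: Fails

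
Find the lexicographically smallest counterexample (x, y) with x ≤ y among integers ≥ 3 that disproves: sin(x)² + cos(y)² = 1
Substituting (3, 4) into the claim:
LHS = sin(3)² + cos(4)² ≈ 0.4472
RHS = 1

Since LHS ≠ RHS, this pair disproves the claim, and no lexicographically smaller pair (x ≤ y, integers ≥ 3) does.

For instance (4, 9) is also a counterexample (LHS = sin(4)² + cos(9)² ≈ 1.403, RHS = 1), but it's lexicographically larger.

Answer: (x, y) = (3, 4)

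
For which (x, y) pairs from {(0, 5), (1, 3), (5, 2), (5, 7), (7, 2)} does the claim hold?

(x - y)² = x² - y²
None

Testing each pair:
(0, 5): LHS = 25, RHS = -25 → fails
(1, 3): LHS = 4, RHS = -8 → fails
(5, 2): LHS = 9, RHS = 21 → fails
(5, 7): LHS = 4, RHS = -24 → fails
(7, 2): LHS = 25, RHS = 45 → fails

No pair satisfies the claim.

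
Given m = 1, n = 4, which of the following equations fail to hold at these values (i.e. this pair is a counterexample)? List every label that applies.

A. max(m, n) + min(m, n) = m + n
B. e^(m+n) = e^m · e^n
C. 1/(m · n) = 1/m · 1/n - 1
C

Evaluating each claim at the given values:
A. LHS = 5, RHS = 5 → holds here (LHS = RHS)
B. LHS = e^5 ≈ 148.4, RHS = e^5 ≈ 148.4 → holds here (LHS = RHS)
C. LHS = 1/4, RHS = -3/4 → fails here (LHS ≠ RHS)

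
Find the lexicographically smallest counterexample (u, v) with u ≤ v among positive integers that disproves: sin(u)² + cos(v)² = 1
At (1, 1): both sides equal 1, so it holds there.

Substituting (1, 2) into the claim:
LHS = sin(1)² + cos(2)² ≈ 0.8813
RHS = 1

Since LHS ≠ RHS, this pair disproves the claim, and no lexicographically smaller pair (u ≤ v, positive integers) does.

For instance (2, 4) is also a counterexample (LHS = cos(4)² + sin(2)² ≈ 1.254, RHS = 1), but it's lexicographically larger.

Answer: (u, v) = (1, 2)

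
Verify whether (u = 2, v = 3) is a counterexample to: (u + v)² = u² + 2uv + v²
No

Substituting u = 2, v = 3:
LHS = (2 + 3)² = 25
RHS = 2² + 2·2·3 + 3² = 25

The sides agree, so this pair does not disprove the claim.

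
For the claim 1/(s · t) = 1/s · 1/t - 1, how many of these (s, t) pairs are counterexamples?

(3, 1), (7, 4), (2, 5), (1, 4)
4

Testing each pair:
(3, 1): LHS = 1/3, RHS = -2/3 → counterexample
(7, 4): LHS = 1/28, RHS = -27/28 → counterexample
(2, 5): LHS = 1/10, RHS = -9/10 → counterexample
(1, 4): LHS = 1/4, RHS = -3/4 → counterexample

That makes 4 counterexamples.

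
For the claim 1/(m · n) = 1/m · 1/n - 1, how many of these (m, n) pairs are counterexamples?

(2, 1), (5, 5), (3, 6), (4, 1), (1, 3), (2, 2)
Testing each pair:
(2, 1): LHS = 1/2, RHS = -1/2 → counterexample
(5, 5): LHS = 1/25, RHS = -24/25 → counterexample
(3, 6): LHS = 1/18, RHS = -17/18 → counterexample
(4, 1): LHS = 1/4, RHS = -3/4 → counterexample
(1, 3): LHS = 1/3, RHS = -2/3 → counterexample
(2, 2): LHS = 1/4, RHS = -3/4 → counterexample

That makes 6 counterexamples.

Answer: 6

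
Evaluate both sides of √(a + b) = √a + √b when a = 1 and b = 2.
LHS = √(1 + 2) = √(3) ≈ 1.732
RHS = √1 + √2 = 1 + √(2) ≈ 2.414

LHS ≠ RHS (they differ by about 0.6822), so the equation does not hold here.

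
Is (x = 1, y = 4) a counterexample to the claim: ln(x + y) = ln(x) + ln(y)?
Yes

Substituting x = 1, y = 4:
LHS = ln(1 + 4) = ln(5) ≈ 1.609
RHS = ln(1) + ln(4) = ln(4) ≈ 1.386

Since LHS ≠ RHS, this pair disproves the claim.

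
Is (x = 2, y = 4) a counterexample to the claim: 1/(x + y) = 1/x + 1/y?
Yes

Substituting x = 2, y = 4:
LHS = 1/(2 + 4) = 1/6
RHS = 1/2 + 1/4 = 3/4

Since LHS ≠ RHS, this pair disproves the claim.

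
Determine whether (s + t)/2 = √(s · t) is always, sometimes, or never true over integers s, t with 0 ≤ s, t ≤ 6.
Sometimes true

It holds at (s, t) = (5, 5) (both sides equal 5), but fails at (s, t) = (0, 2) (LHS = 1, RHS = 0).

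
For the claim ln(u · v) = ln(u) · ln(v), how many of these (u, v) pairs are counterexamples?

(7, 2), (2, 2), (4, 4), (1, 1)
Testing each pair:
(7, 2): LHS = ln(14) ≈ 2.639, RHS = ln(2)·ln(7) ≈ 1.349 → counterexample
(2, 2): LHS = ln(4) ≈ 1.386, RHS = ln(2)² ≈ 0.4805 → counterexample
(4, 4): LHS = ln(16) ≈ 2.773, RHS = ln(4)² ≈ 1.922 → counterexample
(1, 1): LHS = 0, RHS = 0 → satisfies claim

That makes 3 counterexamples.

Answer: 3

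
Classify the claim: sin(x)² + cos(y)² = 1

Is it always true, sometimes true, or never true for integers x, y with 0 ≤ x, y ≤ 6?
Sometimes true

It holds at (x, y) = (4, 4) (both sides equal 1), but fails at (x, y) = (5, 4) (LHS = cos(4)² + sin(5)² ≈ 1.347, RHS = 1).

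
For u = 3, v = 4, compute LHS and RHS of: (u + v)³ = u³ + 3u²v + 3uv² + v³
LHS = (3 + 4)³ = 343
RHS = 3³ + 3·3²·4 + 3·3·4² + 4³ = 343

LHS = RHS: the two sides agree.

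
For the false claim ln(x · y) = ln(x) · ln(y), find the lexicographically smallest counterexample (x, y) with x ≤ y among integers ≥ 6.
(x, y) = (6, 6)

Substituting (6, 6) into the claim:
LHS = ln(6 · 6) = ln(36) ≈ 3.584
RHS = ln(6) · ln(6) = ln(6)² ≈ 3.21

Since LHS ≠ RHS, this pair disproves the claim, and no lexicographically smaller pair (x ≤ y, integers ≥ 6) does.

For instance (6, 8) is also a counterexample (LHS = ln(48) ≈ 3.871, RHS = ln(6)·ln(8) ≈ 3.726), but it's lexicographically larger.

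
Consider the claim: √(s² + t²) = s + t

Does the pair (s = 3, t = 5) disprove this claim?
Yes

Substituting s = 3, t = 5:
LHS = √(3² + 5²) = √(34) ≈ 5.831
RHS = 3 + 5 = 8

Since LHS ≠ RHS, this pair disproves the claim.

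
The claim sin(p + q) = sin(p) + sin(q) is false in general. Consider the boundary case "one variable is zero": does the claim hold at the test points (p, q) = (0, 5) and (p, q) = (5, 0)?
At (0, 5): LHS = sin(5) ≈ -0.9589, RHS = sin(5) ≈ -0.9589 → equal
At (5, 0): LHS = sin(5) ≈ -0.9589, RHS = sin(5) ≈ -0.9589 → equal

So the claim does hold at both of these boundary points, even though it is not an identity.

Answer: Yes, holds at both test points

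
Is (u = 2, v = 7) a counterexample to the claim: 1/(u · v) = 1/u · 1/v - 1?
Substituting u = 2, v = 7:
LHS = 1/(2 · 7) = 1/14
RHS = 1/2 · 1/7 - 1 = -13/14

Since LHS ≠ RHS, this pair disproves the claim.

Answer: Yes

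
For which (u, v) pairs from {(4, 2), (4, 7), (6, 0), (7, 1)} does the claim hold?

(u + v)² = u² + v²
Testing each pair:
(4, 2): LHS = 36, RHS = 20 → fails
(4, 7): LHS = 121, RHS = 65 → fails
(6, 0): LHS = 36, RHS = 36 → holds
(7, 1): LHS = 64, RHS = 50 → fails

1 of 4 pairs satisfies the claim.

Answer: (6, 0)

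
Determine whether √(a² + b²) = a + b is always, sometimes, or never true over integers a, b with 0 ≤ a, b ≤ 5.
It holds at (a, b) = (0, 2) (both sides equal 2), but fails at (a, b) = (3, 2) (LHS = √(13) ≈ 3.606, RHS = 5).

Answer: Sometimes true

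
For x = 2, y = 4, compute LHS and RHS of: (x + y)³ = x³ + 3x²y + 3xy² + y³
LHS = (2 + 4)³ = 216
RHS = 2³ + 3·2²·4 + 3·2·4² + 4³ = 216

LHS = RHS: the two sides agree.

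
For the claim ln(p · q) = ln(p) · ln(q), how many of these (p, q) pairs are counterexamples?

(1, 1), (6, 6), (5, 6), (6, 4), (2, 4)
4

Testing each pair:
(1, 1): LHS = 0, RHS = 0 → satisfies claim
(6, 6): LHS = ln(36) ≈ 3.584, RHS = ln(6)² ≈ 3.21 → counterexample
(5, 6): LHS = ln(30) ≈ 3.401, RHS = ln(5)·ln(6) ≈ 2.884 → counterexample
(6, 4): LHS = ln(24) ≈ 3.178, RHS = ln(4)·ln(6) ≈ 2.484 → counterexample
(2, 4): LHS = ln(8) ≈ 2.079, RHS = ln(2)·ln(4) ≈ 0.9609 → counterexample

That makes 4 counterexamples.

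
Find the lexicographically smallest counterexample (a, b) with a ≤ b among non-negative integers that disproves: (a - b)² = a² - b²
(a, b) = (0, 1)

At (0, 0): both sides equal 0, so it holds there.

Substituting (0, 1) into the claim:
LHS = (0 - 1)² = 1
RHS = 0² - 1² = -1

Since LHS ≠ RHS, this pair disproves the claim, and no lexicographically smaller pair (a ≤ b, non-negative integers) does.

For instance (3, 6) is also a counterexample (LHS = 9, RHS = -27), but it's lexicographically larger.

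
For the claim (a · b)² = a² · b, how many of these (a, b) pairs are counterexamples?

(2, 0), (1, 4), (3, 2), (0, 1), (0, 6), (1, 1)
2

Testing each pair:
(2, 0): LHS = 0, RHS = 0 → satisfies claim
(1, 4): LHS = 16, RHS = 4 → counterexample
(3, 2): LHS = 36, RHS = 18 → counterexample
(0, 1): LHS = 0, RHS = 0 → satisfies claim
(0, 6): LHS = 0, RHS = 0 → satisfies claim
(1, 1): LHS = 1, RHS = 1 → satisfies claim

That makes 2 counterexamples.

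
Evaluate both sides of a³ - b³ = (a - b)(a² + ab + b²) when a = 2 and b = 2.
LHS = 2³ - 2³ = 0
RHS = (2 - 2)(2² + 2·2 + 2²) = 0

LHS = RHS: the two sides agree.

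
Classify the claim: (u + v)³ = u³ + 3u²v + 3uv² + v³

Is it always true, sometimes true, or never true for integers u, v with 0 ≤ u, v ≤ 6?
Always true

The identity holds for every pair in the range. For instance at (u, v) = (1, 0): both sides equal 1.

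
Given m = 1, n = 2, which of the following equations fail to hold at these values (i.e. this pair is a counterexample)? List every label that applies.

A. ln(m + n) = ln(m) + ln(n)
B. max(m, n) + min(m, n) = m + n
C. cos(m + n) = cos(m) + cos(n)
Evaluating each claim at the given values:
A. LHS = ln(3) ≈ 1.099, RHS = ln(2) ≈ 0.6931 → fails here (LHS ≠ RHS)
B. LHS = 3, RHS = 3 → holds here (LHS = RHS)
C. LHS = cos(3) ≈ -0.99, RHS = cos(2) + cos(1) ≈ 0.1242 → fails here (LHS ≠ RHS)

Answer: A, C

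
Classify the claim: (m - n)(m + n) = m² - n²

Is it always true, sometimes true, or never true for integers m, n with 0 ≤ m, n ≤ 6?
Always true

The identity holds for every pair in the range. For instance at (m, n) = (0, 0): both sides equal 0.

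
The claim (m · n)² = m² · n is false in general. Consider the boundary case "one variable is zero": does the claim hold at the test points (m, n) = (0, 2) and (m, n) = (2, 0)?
Yes, holds at both test points

At (0, 2): LHS = 0, RHS = 0 → equal
At (2, 0): LHS = 0, RHS = 0 → equal

So the claim does hold at both of these boundary points, even though it is not an identity.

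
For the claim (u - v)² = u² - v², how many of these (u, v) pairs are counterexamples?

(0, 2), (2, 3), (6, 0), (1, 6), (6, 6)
Testing each pair:
(0, 2): LHS = 4, RHS = -4 → counterexample
(2, 3): LHS = 1, RHS = -5 → counterexample
(6, 0): LHS = 36, RHS = 36 → satisfies claim
(1, 6): LHS = 25, RHS = -35 → counterexample
(6, 6): LHS = 0, RHS = 0 → satisfies claim

That makes 3 counterexamples.

Answer: 3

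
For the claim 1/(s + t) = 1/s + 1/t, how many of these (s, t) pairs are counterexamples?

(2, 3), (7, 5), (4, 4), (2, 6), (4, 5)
Testing each pair:
(2, 3): LHS = 1/5, RHS = 5/6 → counterexample
(7, 5): LHS = 1/12, RHS = 12/35 → counterexample
(4, 4): LHS = 1/8, RHS = 1/2 → counterexample
(2, 6): LHS = 1/8, RHS = 2/3 → counterexample
(4, 5): LHS = 1/9, RHS = 9/20 → counterexample

That makes 5 counterexamples.

Answer: 5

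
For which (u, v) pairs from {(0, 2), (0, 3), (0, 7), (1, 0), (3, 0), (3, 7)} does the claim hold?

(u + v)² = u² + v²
(0, 2), (0, 3), (0, 7), (1, 0), (3, 0)

Testing each pair:
(0, 2): LHS = 4, RHS = 4 → holds
(0, 3): LHS = 9, RHS = 9 → holds
(0, 7): LHS = 49, RHS = 49 → holds
(1, 0): LHS = 1, RHS = 1 → holds
(3, 0): LHS = 9, RHS = 9 → holds
(3, 7): LHS = 100, RHS = 58 → fails

5 of 6 pairs satisfy the claim.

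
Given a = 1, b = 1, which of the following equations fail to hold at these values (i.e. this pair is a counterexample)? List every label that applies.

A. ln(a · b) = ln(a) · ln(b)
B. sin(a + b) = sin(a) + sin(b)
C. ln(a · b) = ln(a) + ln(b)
B

Evaluating each claim at the given values:
A. LHS = 0, RHS = 0 → holds here (LHS = RHS)
B. LHS = sin(2) ≈ 0.9093, RHS = 2·sin(1) ≈ 1.683 → fails here (LHS ≠ RHS)
C. LHS = 0, RHS = 0 → holds here (LHS = RHS)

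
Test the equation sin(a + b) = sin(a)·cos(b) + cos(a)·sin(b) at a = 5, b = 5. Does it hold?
Holds

Substituting a = 5, b = 5:

LHS = sin(5 + 5) = sin(10) ≈ -0.544
RHS = sin(5)·cos(5) + cos(5)·sin(5) = 2·sin(5)·cos(5) ≈ -0.544

LHS = RHS, so the equation holds at this point.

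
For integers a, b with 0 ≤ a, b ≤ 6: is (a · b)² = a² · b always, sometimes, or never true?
Sometimes true

It holds at (a, b) = (1, 0) (both sides equal 0), but fails at (a, b) = (3, 4) (LHS = 144, RHS = 36).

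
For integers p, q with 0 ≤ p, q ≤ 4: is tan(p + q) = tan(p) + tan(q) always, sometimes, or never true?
It holds at (p, q) = (0, 4) (both sides equal tan(4) ≈ 1.158), but fails at (p, q) = (4, 1) (LHS = tan(5) ≈ -3.381, RHS = tan(4) + tan(1) ≈ 2.715).

Answer: Sometimes true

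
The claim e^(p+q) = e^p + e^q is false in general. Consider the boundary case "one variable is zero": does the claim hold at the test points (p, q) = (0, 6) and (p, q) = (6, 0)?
No, fails at both test points

At (0, 6): LHS = e^6 ≈ 403.4 ≠ RHS = 1 + e^6 ≈ 404.4
At (6, 0): LHS = e^6 ≈ 403.4 ≠ RHS = 1 + e^6 ≈ 404.4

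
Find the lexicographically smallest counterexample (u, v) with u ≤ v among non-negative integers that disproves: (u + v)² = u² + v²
(u, v) = (1, 1)

At (0, 2): both sides equal 4, so it holds there.
At (0, 4): both sides equal 16, so it holds there.

Substituting (1, 1) into the claim:
LHS = (1 + 1)² = 4
RHS = 1² + 1² = 2

Since LHS ≠ RHS, this pair disproves the claim, and no lexicographically smaller pair (u ≤ v, non-negative integers) does.

For instance (1, 5) is also a counterexample (LHS = 36, RHS = 26), but it's lexicographically larger.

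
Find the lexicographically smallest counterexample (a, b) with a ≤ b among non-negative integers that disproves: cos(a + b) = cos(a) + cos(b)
Substituting (0, 0) into the claim:
LHS = cos(0 + 0) = 1
RHS = cos(0) + cos(0) = 2

Since LHS ≠ RHS, this pair disproves the claim, and no lexicographically smaller pair (a ≤ b, non-negative integers) does.

For instance (0, 6) is also a counterexample (LHS = cos(6) ≈ 0.9602, RHS = cos(6) + 1 ≈ 1.96), but it's lexicographically larger.

Answer: (a, b) = (0, 0)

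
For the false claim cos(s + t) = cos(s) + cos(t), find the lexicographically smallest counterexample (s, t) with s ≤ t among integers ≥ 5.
(s, t) = (5, 5)

Substituting (5, 5) into the claim:
LHS = cos(5 + 5) = cos(10) ≈ -0.8391
RHS = cos(5) + cos(5) = 2·cos(5) ≈ 0.5673

Since LHS ≠ RHS, this pair disproves the claim, and no lexicographically smaller pair (s ≤ t, integers ≥ 5) does.

For instance (7, 10) is also a counterexample (LHS = cos(17) ≈ -0.2752, RHS = cos(10) + cos(7) ≈ -0.08517), but it's lexicographically larger.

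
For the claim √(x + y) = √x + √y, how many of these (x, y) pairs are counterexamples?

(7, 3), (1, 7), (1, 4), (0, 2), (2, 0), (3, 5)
Testing each pair:
(7, 3): LHS = √(10) ≈ 3.162, RHS = √(3) + √(7) ≈ 4.378 → counterexample
(1, 7): LHS = 2·√(2) ≈ 2.828, RHS = 1 + √(7) ≈ 3.646 → counterexample
(1, 4): LHS = √(5) ≈ 2.236, RHS = 3 → counterexample
(0, 2): LHS = √(2) ≈ 1.414, RHS = √(2) ≈ 1.414 → satisfies claim
(2, 0): LHS = √(2) ≈ 1.414, RHS = √(2) ≈ 1.414 → satisfies claim
(3, 5): LHS = 2·√(2) ≈ 2.828, RHS = √(3) + √(5) ≈ 3.968 → counterexample

That makes 4 counterexamples.

Answer: 4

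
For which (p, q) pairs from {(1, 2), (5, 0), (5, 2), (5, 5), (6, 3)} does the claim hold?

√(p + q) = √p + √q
Testing each pair:
(1, 2): LHS = √(3) ≈ 1.732, RHS = 1 + √(2) ≈ 2.414 → fails
(5, 0): LHS = √(5) ≈ 2.236, RHS = √(5) ≈ 2.236 → holds
(5, 2): LHS = √(7) ≈ 2.646, RHS = √(2) + √(5) ≈ 3.65 → fails
(5, 5): LHS = √(10) ≈ 3.162, RHS = 2·√(5) ≈ 4.472 → fails
(6, 3): LHS = 3, RHS = √(3) + √(6) ≈ 4.182 → fails

1 of 5 pairs satisfies the claim.

Answer: (5, 0)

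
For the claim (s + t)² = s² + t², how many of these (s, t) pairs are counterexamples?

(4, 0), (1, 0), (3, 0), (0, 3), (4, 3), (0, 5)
Testing each pair:
(4, 0): LHS = 16, RHS = 16 → satisfies claim
(1, 0): LHS = 1, RHS = 1 → satisfies claim
(3, 0): LHS = 9, RHS = 9 → satisfies claim
(0, 3): LHS = 9, RHS = 9 → satisfies claim
(4, 3): LHS = 49, RHS = 25 → counterexample
(0, 5): LHS = 25, RHS = 25 → satisfies claim

That makes 1 counterexample.

Answer: 1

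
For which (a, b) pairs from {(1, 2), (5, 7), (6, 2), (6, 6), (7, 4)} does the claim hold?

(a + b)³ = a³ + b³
None

Testing each pair:
(1, 2): LHS = 27, RHS = 9 → fails
(5, 7): LHS = 1728, RHS = 468 → fails
(6, 2): LHS = 512, RHS = 224 → fails
(6, 6): LHS = 1728, RHS = 432 → fails
(7, 4): LHS = 1331, RHS = 407 → fails

No pair satisfies the claim.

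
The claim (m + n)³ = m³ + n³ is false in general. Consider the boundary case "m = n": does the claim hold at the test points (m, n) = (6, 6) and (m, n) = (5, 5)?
At (6, 6): LHS = 1728 ≠ RHS = 432
At (5, 5): LHS = 1000 ≠ RHS = 250

Answer: No, fails at both test points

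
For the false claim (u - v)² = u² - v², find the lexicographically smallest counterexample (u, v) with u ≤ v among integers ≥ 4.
At (4, 4): both sides equal 0, so it holds there.

Substituting (4, 5) into the claim:
LHS = (4 - 5)² = 1
RHS = 4² - 5² = -9

Since LHS ≠ RHS, this pair disproves the claim, and no lexicographically smaller pair (u ≤ v, integers ≥ 4) does.

For instance (4, 8) is also a counterexample (LHS = 16, RHS = -48), but it's lexicographically larger.

Answer: (u, v) = (4, 5)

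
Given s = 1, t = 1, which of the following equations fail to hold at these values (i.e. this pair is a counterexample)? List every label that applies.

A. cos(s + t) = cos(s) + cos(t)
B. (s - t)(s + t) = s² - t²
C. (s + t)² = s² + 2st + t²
Evaluating each claim at the given values:
A. LHS = cos(2) ≈ -0.4161, RHS = 2·cos(1) ≈ 1.081 → fails here (LHS ≠ RHS)
B. LHS = 0, RHS = 0 → holds here (LHS = RHS)
C. LHS = 4, RHS = 4 → holds here (LHS = RHS)

Answer: A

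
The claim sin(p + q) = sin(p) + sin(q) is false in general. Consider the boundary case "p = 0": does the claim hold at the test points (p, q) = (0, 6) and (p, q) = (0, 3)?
At (0, 6): LHS = sin(6) ≈ -0.2794, RHS = sin(6) ≈ -0.2794 → equal
At (0, 3): LHS = sin(3) ≈ 0.1411, RHS = sin(3) ≈ 0.1411 → equal

So the claim does hold at both of these boundary points, even though it is not an identity.

Answer: Yes, holds at both test points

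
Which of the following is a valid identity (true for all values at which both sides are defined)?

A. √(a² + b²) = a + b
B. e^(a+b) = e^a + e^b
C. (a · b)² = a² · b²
C

A: fails at (5, 8) — LHS = √(89) ≈ 9.434, RHS = 13.
B: fails at (4, 4) — LHS = e^8 ≈ 2981, RHS = 2·e^4 ≈ 109.2.
C: holds — e.g. at (2, 2), both sides equal 16.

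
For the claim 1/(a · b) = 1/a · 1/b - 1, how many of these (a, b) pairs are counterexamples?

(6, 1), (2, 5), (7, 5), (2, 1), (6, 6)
Testing each pair:
(6, 1): LHS = 1/6, RHS = -5/6 → counterexample
(2, 5): LHS = 1/10, RHS = -9/10 → counterexample
(7, 5): LHS = 1/35, RHS = -34/35 → counterexample
(2, 1): LHS = 1/2, RHS = -1/2 → counterexample
(6, 6): LHS = 1/36, RHS = -35/36 → counterexample

That makes 5 counterexamples.

Answer: 5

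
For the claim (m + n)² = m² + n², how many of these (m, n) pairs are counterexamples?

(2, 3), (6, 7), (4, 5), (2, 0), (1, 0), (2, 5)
4

Testing each pair:
(2, 3): LHS = 25, RHS = 13 → counterexample
(6, 7): LHS = 169, RHS = 85 → counterexample
(4, 5): LHS = 81, RHS = 41 → counterexample
(2, 0): LHS = 4, RHS = 4 → satisfies claim
(1, 0): LHS = 1, RHS = 1 → satisfies claim
(2, 5): LHS = 49, RHS = 29 → counterexample

That makes 4 counterexamples.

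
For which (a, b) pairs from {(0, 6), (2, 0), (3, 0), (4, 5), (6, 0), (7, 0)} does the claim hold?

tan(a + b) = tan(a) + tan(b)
Testing each pair:
(0, 6): LHS = tan(6) ≈ -0.291, RHS = tan(6) ≈ -0.291 → holds
(2, 0): LHS = tan(2) ≈ -2.185, RHS = tan(2) ≈ -2.185 → holds
(3, 0): LHS = tan(3) ≈ -0.1425, RHS = tan(3) ≈ -0.1425 → holds
(4, 5): LHS = tan(9) ≈ -0.4523, RHS = tan(5) + tan(4) ≈ -2.223 → fails
(6, 0): LHS = tan(6) ≈ -0.291, RHS = tan(6) ≈ -0.291 → holds
(7, 0): LHS = tan(7) ≈ 0.8714, RHS = tan(7) ≈ 0.8714 → holds

5 of 6 pairs satisfy the claim.

Answer: (0, 6), (2, 0), (3, 0), (6, 0), (7, 0)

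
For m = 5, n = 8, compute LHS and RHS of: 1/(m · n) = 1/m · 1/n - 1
LHS = 1/(5 · 8) = 1/40
RHS = 1/5 · 1/8 - 1 = -39/40

LHS ≠ RHS, so the equation does not hold here.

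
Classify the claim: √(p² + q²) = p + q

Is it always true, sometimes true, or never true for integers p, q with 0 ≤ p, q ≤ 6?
Sometimes true

It holds at (p, q) = (3, 0) (both sides equal 3), but fails at (p, q) = (1, 5) (LHS = √(26) ≈ 5.099, RHS = 6).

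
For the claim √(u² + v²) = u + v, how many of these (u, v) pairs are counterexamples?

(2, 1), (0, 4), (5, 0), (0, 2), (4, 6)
Testing each pair:
(2, 1): LHS = √(5) ≈ 2.236, RHS = 3 → counterexample
(0, 4): LHS = 4, RHS = 4 → satisfies claim
(5, 0): LHS = 5, RHS = 5 → satisfies claim
(0, 2): LHS = 2, RHS = 2 → satisfies claim
(4, 6): LHS = 2·√(13) ≈ 7.211, RHS = 10 → counterexample

That makes 2 counterexamples.

Answer: 2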